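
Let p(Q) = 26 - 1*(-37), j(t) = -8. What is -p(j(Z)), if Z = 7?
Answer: -63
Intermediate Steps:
p(Q) = 63 (p(Q) = 26 + 37 = 63)
-p(j(Z)) = -1*63 = -63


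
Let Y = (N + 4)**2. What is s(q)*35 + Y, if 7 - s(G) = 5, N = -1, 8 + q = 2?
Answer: 79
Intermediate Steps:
q = -6 (q = -8 + 2 = -6)
s(G) = 2 (s(G) = 7 - 1*5 = 7 - 5 = 2)
Y = 9 (Y = (-1 + 4)**2 = 3**2 = 9)
s(q)*35 + Y = 2*35 + 9 = 70 + 9 = 79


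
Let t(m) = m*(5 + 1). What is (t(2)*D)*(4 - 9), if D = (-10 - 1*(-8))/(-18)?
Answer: -20/3 ≈ -6.6667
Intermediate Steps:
D = ⅑ (D = (-10 + 8)*(-1/18) = -2*(-1/18) = ⅑ ≈ 0.11111)
t(m) = 6*m (t(m) = m*6 = 6*m)
(t(2)*D)*(4 - 9) = ((6*2)*(⅑))*(4 - 9) = (12*(⅑))*(-5) = (4/3)*(-5) = -20/3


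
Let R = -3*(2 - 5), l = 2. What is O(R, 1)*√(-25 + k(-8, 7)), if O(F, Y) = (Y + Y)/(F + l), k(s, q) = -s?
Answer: 2*I*√17/11 ≈ 0.74966*I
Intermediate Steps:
R = 9 (R = -3*(-3) = 9)
O(F, Y) = 2*Y/(2 + F) (O(F, Y) = (Y + Y)/(F + 2) = (2*Y)/(2 + F) = 2*Y/(2 + F))
O(R, 1)*√(-25 + k(-8, 7)) = (2*1/(2 + 9))*√(-25 - 1*(-8)) = (2*1/11)*√(-25 + 8) = (2*1*(1/11))*√(-17) = 2*(I*√17)/11 = 2*I*√17/11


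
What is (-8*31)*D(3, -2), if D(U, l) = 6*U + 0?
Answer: -4464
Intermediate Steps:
D(U, l) = 6*U
(-8*31)*D(3, -2) = (-8*31)*(6*3) = -248*18 = -4464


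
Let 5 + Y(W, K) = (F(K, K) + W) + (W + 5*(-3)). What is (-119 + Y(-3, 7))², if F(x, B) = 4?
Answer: 19881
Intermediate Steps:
Y(W, K) = -16 + 2*W (Y(W, K) = -5 + ((4 + W) + (W + 5*(-3))) = -5 + ((4 + W) + (W - 15)) = -5 + ((4 + W) + (-15 + W)) = -5 + (-11 + 2*W) = -16 + 2*W)
(-119 + Y(-3, 7))² = (-119 + (-16 + 2*(-3)))² = (-119 + (-16 - 6))² = (-119 - 22)² = (-141)² = 19881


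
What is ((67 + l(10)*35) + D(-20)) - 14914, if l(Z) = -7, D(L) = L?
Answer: -15112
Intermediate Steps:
((67 + l(10)*35) + D(-20)) - 14914 = ((67 - 7*35) - 20) - 14914 = ((67 - 245) - 20) - 14914 = (-178 - 20) - 14914 = -198 - 14914 = -15112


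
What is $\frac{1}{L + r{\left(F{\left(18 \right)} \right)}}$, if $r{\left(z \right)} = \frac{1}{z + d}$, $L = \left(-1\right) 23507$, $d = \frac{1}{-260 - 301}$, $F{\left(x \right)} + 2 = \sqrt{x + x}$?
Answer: $- \frac{2243}{52725640} \approx -4.2541 \cdot 10^{-5}$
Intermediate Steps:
$F{\left(x \right)} = -2 + \sqrt{2} \sqrt{x}$ ($F{\left(x \right)} = -2 + \sqrt{x + x} = -2 + \sqrt{2 x} = -2 + \sqrt{2} \sqrt{x}$)
$d = - \frac{1}{561}$ ($d = \frac{1}{-561} = - \frac{1}{561} \approx -0.0017825$)
$L = -23507$
$r{\left(z \right)} = \frac{1}{- \frac{1}{561} + z}$ ($r{\left(z \right)} = \frac{1}{z - \frac{1}{561}} = \frac{1}{- \frac{1}{561} + z}$)
$\frac{1}{L + r{\left(F{\left(18 \right)} \right)}} = \frac{1}{-23507 + \frac{561}{-1 + 561 \left(-2 + \sqrt{2} \sqrt{18}\right)}} = \frac{1}{-23507 + \frac{561}{-1 + 561 \left(-2 + \sqrt{2} \cdot 3 \sqrt{2}\right)}} = \frac{1}{-23507 + \frac{561}{-1 + 561 \left(-2 + 6\right)}} = \frac{1}{-23507 + \frac{561}{-1 + 561 \cdot 4}} = \frac{1}{-23507 + \frac{561}{-1 + 2244}} = \frac{1}{-23507 + \frac{561}{2243}} = \frac{1}{- \frac{52725640}{2243}} = - \frac{2243}{52725640}$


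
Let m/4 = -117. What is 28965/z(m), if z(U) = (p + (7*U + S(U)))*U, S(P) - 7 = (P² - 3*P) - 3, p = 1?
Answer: -9655/33876492 ≈ -0.00028501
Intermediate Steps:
m = -468 (m = 4*(-117) = -468)
S(P) = 4 + P² - 3*P (S(P) = 7 + ((P² - 3*P) - 3) = 7 + (-3 + P² - 3*P) = 4 + P² - 3*P)
z(U) = U*(5 + U² + 4*U) (z(U) = (1 + (7*U + (4 + U² - 3*U)))*U = (1 + (4 + U² + 4*U))*U = (5 + U² + 4*U)*U = U*(5 + U² + 4*U))
28965/z(m) = 28965/((-468*(5 + (-468)² + 4*(-468)))) = 28965/((-468*(5 + 219024 - 1872))) = 28965/((-468*217157)) = 28965/(-101629476) = 28965*(-1/101629476) = -9655/33876492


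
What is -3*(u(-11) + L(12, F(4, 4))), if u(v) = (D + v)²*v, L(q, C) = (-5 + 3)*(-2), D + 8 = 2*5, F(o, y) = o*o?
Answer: 2661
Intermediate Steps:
F(o, y) = o²
D = 2 (D = -8 + 2*5 = -8 + 10 = 2)
L(q, C) = 4 (L(q, C) = -2*(-2) = 4)
u(v) = v*(2 + v)² (u(v) = (2 + v)²*v = v*(2 + v)²)
-3*(u(-11) + L(12, F(4, 4))) = -3*(-11*(2 - 11)² + 4) = -3*(-11*(-9)² + 4) = -3*(-11*81 + 4) = -3*(-891 + 4) = -3*(-887) = 2661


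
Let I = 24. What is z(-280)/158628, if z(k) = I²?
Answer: 48/13219 ≈ 0.0036311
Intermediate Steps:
z(k) = 576 (z(k) = 24² = 576)
z(-280)/158628 = 576/158628 = 576*(1/158628) = 48/13219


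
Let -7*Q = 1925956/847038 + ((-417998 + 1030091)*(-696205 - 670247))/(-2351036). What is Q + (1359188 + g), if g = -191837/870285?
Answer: 220454098993407027251424/168495852494579155 ≈ 1.3084e+6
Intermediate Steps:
Q = -88557934043391973/1742489727447 (Q = -(1925956/847038 + ((-417998 + 1030091)*(-696205 - 670247))/(-2351036))/7 = -(1925956*(1/847038) + (612093*(-1366452))*(-1/2351036))/7 = -(962978/423519 - 836395704036*(-1/2351036))/7 = -(962978/423519 + 209098926009/587759)/7 = -⅐*88557934043391973/248927103921 = -88557934043391973/1742489727447 ≈ -50823.)
g = -191837/870285 (g = -191837*1/870285 = -191837/870285 ≈ -0.22043)
Q + (1359188 + g) = -88557934043391973/1742489727447 + (1359188 - 191837/870285) = -88557934043391973/1742489727447 + 1182880736743/870285 = 220454098993407027251424/168495852494579155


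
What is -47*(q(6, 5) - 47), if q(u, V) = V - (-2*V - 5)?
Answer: 1269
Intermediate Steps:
q(u, V) = 5 + 3*V (q(u, V) = V - (-5 - 2*V) = V + (5 + 2*V) = 5 + 3*V)
-47*(q(6, 5) - 47) = -47*((5 + 3*5) - 47) = -47*((5 + 15) - 47) = -47*(20 - 47) = -47*(-27) = 1269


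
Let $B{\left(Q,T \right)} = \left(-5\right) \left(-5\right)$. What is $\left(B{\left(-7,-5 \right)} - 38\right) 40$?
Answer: $-520$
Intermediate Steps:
$B{\left(Q,T \right)} = 25$
$\left(B{\left(-7,-5 \right)} - 38\right) 40 = \left(25 - 38\right) 40 = \left(-13\right) 40 = -520$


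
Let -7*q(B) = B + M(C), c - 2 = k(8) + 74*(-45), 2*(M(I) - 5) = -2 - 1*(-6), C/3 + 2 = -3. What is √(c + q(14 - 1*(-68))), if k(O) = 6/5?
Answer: 9*I*√50505/35 ≈ 57.789*I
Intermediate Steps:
C = -15 (C = -6 + 3*(-3) = -6 - 9 = -15)
k(O) = 6/5 (k(O) = 6*(⅕) = 6/5)
M(I) = 7 (M(I) = 5 + (-2 - 1*(-6))/2 = 5 + (-2 + 6)/2 = 5 + (½)*4 = 5 + 2 = 7)
c = -16634/5 (c = 2 + (6/5 + 74*(-45)) = 2 + (6/5 - 3330) = 2 - 16644/5 = -16634/5 ≈ -3326.8)
q(B) = -1 - B/7 (q(B) = -(B + 7)/7 = -(7 + B)/7 = -1 - B/7)
√(c + q(14 - 1*(-68))) = √(-16634/5 + (-1 - (14 - 1*(-68))/7)) = √(-16634/5 + (-1 - (14 + 68)/7)) = √(-16634/5 + (-1 - ⅐*82)) = √(-16634/5 + (-1 - 82/7)) = √(-16634/5 - 89/7) = √(-116883/35) = 9*I*√50505/35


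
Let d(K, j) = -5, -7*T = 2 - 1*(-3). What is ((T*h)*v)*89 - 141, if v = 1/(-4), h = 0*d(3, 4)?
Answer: -141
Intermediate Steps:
T = -5/7 (T = -(2 - 1*(-3))/7 = -(2 + 3)/7 = -⅐*5 = -5/7 ≈ -0.71429)
h = 0 (h = 0*(-5) = 0)
v = -¼ ≈ -0.25000
((T*h)*v)*89 - 141 = (-5/7*0*(-¼))*89 - 141 = (0*(-¼))*89 - 141 = 0*89 - 141 = 0 - 141 = -141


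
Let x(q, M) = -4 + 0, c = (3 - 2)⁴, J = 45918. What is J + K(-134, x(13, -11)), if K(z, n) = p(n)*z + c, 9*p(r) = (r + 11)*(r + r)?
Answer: 420775/9 ≈ 46753.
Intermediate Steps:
c = 1 (c = 1⁴ = 1)
p(r) = 2*r*(11 + r)/9 (p(r) = ((r + 11)*(r + r))/9 = ((11 + r)*(2*r))/9 = (2*r*(11 + r))/9 = 2*r*(11 + r)/9)
x(q, M) = -4
K(z, n) = 1 + 2*n*z*(11 + n)/9 (K(z, n) = (2*n*(11 + n)/9)*z + 1 = 2*n*z*(11 + n)/9 + 1 = 1 + 2*n*z*(11 + n)/9)
J + K(-134, x(13, -11)) = 45918 + (1 + (2/9)*(-4)*(-134)*(11 - 4)) = 45918 + (1 + (2/9)*(-4)*(-134)*7) = 45918 + (1 + 7504/9) = 45918 + 7513/9 = 420775/9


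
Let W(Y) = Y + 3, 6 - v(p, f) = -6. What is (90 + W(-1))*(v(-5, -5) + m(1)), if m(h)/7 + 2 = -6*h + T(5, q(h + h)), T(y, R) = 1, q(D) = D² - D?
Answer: -3404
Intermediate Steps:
v(p, f) = 12 (v(p, f) = 6 - 1*(-6) = 6 + 6 = 12)
W(Y) = 3 + Y
m(h) = -7 - 42*h (m(h) = -14 + 7*(-6*h + 1) = -14 + 7*(1 - 6*h) = -14 + (7 - 42*h) = -7 - 42*h)
(90 + W(-1))*(v(-5, -5) + m(1)) = (90 + (3 - 1))*(12 + (-7 - 42*1)) = (90 + 2)*(12 + (-7 - 42)) = 92*(12 - 49) = 92*(-37) = -3404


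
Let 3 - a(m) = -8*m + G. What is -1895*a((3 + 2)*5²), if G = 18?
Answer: -1866575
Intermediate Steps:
a(m) = -15 + 8*m (a(m) = 3 - (-8*m + 18) = 3 - (18 - 8*m) = 3 + (-18 + 8*m) = -15 + 8*m)
-1895*a((3 + 2)*5²) = -1895*(-15 + 8*((3 + 2)*5²)) = -1895*(-15 + 8*(5*25)) = -1895*(-15 + 8*125) = -1895*(-15 + 1000) = -1895*985 = -1866575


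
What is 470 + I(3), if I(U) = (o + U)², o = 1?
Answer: 486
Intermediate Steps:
I(U) = (1 + U)²
470 + I(3) = 470 + (1 + 3)² = 470 + 4² = 470 + 16 = 486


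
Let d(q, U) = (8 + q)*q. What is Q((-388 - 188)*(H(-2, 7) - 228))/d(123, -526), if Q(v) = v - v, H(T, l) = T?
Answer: 0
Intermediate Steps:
d(q, U) = q*(8 + q)
Q(v) = 0
Q((-388 - 188)*(H(-2, 7) - 228))/d(123, -526) = 0/((123*(8 + 123))) = 0/((123*131)) = 0/16113 = 0*(1/16113) = 0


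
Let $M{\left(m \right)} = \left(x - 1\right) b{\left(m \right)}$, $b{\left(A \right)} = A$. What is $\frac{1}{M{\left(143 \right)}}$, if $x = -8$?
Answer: $- \frac{1}{1287} \approx -0.000777$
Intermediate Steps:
$M{\left(m \right)} = - 9 m$ ($M{\left(m \right)} = \left(-8 - 1\right) m = - 9 m$)
$\frac{1}{M{\left(143 \right)}} = \frac{1}{\left(-9\right) 143} = \frac{1}{-1287} = - \frac{1}{1287}$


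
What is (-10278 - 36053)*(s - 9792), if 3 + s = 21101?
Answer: -523818286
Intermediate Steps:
s = 21098 (s = -3 + 21101 = 21098)
(-10278 - 36053)*(s - 9792) = (-10278 - 36053)*(21098 - 9792) = -46331*11306 = -523818286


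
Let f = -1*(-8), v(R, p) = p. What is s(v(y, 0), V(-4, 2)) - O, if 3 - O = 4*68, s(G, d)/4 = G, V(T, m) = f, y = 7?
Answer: 269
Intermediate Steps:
f = 8
V(T, m) = 8
s(G, d) = 4*G
O = -269 (O = 3 - 4*68 = 3 - 1*272 = 3 - 272 = -269)
s(v(y, 0), V(-4, 2)) - O = 4*0 - 1*(-269) = 0 + 269 = 269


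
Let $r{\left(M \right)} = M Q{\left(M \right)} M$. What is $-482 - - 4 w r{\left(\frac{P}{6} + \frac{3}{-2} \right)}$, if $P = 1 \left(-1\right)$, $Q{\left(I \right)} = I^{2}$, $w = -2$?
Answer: $- \frac{44042}{81} \approx -543.73$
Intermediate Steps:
$P = -1$
$r{\left(M \right)} = M^{4}$ ($r{\left(M \right)} = M M^{2} M = M^{3} M = M^{4}$)
$-482 - - 4 w r{\left(\frac{P}{6} + \frac{3}{-2} \right)} = -482 - \left(-4\right) \left(-2\right) \left(- \frac{1}{6} + \frac{3}{-2}\right)^{4} = -482 - 8 \left(\left(-1\right) \frac{1}{6} + 3 \left(- \frac{1}{2}\right)\right)^{4} = -482 - 8 \left(- \frac{1}{6} - \frac{3}{2}\right)^{4} = -482 - 8 \left(- \frac{5}{3}\right)^{4} = -482 - 8 \cdot \frac{625}{81} = -482 - \frac{5000}{81} = - \frac{44042}{81}$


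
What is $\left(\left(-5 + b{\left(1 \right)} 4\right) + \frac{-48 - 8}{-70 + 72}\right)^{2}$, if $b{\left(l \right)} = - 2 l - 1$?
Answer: $2025$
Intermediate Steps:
$b{\left(l \right)} = -1 - 2 l$
$\left(\left(-5 + b{\left(1 \right)} 4\right) + \frac{-48 - 8}{-70 + 72}\right)^{2} = \left(\left(-5 + \left(-1 - 2\right) 4\right) + \frac{-48 - 8}{-70 + 72}\right)^{2} = \left(\left(-5 + \left(-1 - 2\right) 4\right) - \frac{56}{2}\right)^{2} = \left(\left(-5 - 12\right) - 28\right)^{2} = \left(-17 - 28\right)^{2} = \left(-45\right)^{2} = 2025$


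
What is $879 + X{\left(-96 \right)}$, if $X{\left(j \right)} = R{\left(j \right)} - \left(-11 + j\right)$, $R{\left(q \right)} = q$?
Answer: $890$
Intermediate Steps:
$X{\left(j \right)} = 11$ ($X{\left(j \right)} = j - \left(-11 + j\right) = 11$)
$879 + X{\left(-96 \right)} = 879 + 11 = 890$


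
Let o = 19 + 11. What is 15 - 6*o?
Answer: -165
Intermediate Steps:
o = 30
15 - 6*o = 15 - 6*30 = 15 - 180 = -165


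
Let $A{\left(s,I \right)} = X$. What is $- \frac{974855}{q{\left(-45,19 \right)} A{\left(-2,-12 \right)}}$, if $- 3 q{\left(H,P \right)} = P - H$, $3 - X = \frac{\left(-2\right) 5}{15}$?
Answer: $\frac{8773695}{704} \approx 12463.0$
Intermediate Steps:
$X = \frac{11}{3}$ ($X = 3 - \frac{\left(-2\right) 5}{15} = 3 - \left(-10\right) \frac{1}{15} = 3 - - \frac{2}{3} = 3 + \frac{2}{3} = \frac{11}{3} \approx 3.6667$)
$q{\left(H,P \right)} = - \frac{P}{3} + \frac{H}{3}$ ($q{\left(H,P \right)} = - \frac{P - H}{3} = - \frac{P}{3} + \frac{H}{3}$)
$A{\left(s,I \right)} = \frac{11}{3}$
$- \frac{974855}{q{\left(-45,19 \right)} A{\left(-2,-12 \right)}} = - \frac{974855}{\left(\left(- \frac{1}{3}\right) 19 + \frac{1}{3} \left(-45\right)\right) \frac{11}{3}} = - \frac{974855}{\left(- \frac{19}{3} - 15\right) \frac{11}{3}} = - \frac{974855}{\left(- \frac{64}{3}\right) \frac{11}{3}} = - \frac{974855}{- \frac{704}{9}} = \left(-974855\right) \left(- \frac{9}{704}\right) = \frac{8773695}{704}$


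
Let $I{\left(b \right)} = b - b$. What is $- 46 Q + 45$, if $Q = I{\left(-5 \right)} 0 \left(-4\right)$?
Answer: $45$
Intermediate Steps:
$I{\left(b \right)} = 0$
$Q = 0$ ($Q = 0 \cdot 0 \left(-4\right) = 0 \left(-4\right) = 0$)
$- 46 Q + 45 = \left(-46\right) 0 + 45 = 0 + 45 = 45$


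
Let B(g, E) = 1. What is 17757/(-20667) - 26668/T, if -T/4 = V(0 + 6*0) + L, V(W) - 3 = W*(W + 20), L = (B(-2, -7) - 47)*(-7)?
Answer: 44005288/2238925 ≈ 19.655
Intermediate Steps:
L = 322 (L = (1 - 47)*(-7) = -46*(-7) = 322)
V(W) = 3 + W*(20 + W) (V(W) = 3 + W*(W + 20) = 3 + W*(20 + W))
T = -1300 (T = -4*((3 + (0 + 6*0)² + 20*(0 + 6*0)) + 322) = -4*((3 + (0 + 0)² + 20*(0 + 0)) + 322) = -4*((3 + 0² + 20*0) + 322) = -4*((3 + 0 + 0) + 322) = -4*(3 + 322) = -4*325 = -1300)
17757/(-20667) - 26668/T = 17757/(-20667) - 26668/(-1300) = 17757*(-1/20667) - 26668*(-1/1300) = -5919/6889 + 6667/325 = 44005288/2238925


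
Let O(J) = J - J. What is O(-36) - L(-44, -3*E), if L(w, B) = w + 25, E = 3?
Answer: 19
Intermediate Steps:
O(J) = 0
L(w, B) = 25 + w
O(-36) - L(-44, -3*E) = 0 - (25 - 44) = 0 - 1*(-19) = 0 + 19 = 19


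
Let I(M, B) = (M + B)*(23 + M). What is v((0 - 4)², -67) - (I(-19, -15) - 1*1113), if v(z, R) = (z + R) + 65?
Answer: 1263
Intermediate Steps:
I(M, B) = (23 + M)*(B + M) (I(M, B) = (B + M)*(23 + M) = (23 + M)*(B + M))
v(z, R) = 65 + R + z (v(z, R) = (R + z) + 65 = 65 + R + z)
v((0 - 4)², -67) - (I(-19, -15) - 1*1113) = (65 - 67 + (0 - 4)²) - (((-19)² + 23*(-15) + 23*(-19) - 15*(-19)) - 1*1113) = (65 - 67 + (-4)²) - ((361 - 345 - 437 + 285) - 1113) = (65 - 67 + 16) - (-136 - 1113) = 14 - 1*(-1249) = 14 + 1249 = 1263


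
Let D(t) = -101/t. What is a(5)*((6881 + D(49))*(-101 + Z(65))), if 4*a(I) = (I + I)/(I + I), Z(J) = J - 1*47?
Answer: -6994161/49 ≈ -1.4274e+5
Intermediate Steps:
Z(J) = -47 + J (Z(J) = J - 47 = -47 + J)
a(I) = 1/4 (a(I) = ((I + I)/(I + I))/4 = ((2*I)/((2*I)))/4 = ((2*I)*(1/(2*I)))/4 = (1/4)*1 = 1/4)
a(5)*((6881 + D(49))*(-101 + Z(65))) = ((6881 - 101/49)*(-101 + (-47 + 65)))/4 = ((6881 - 101*1/49)*(-101 + 18))/4 = ((6881 - 101/49)*(-83))/4 = ((337068/49)*(-83))/4 = (1/4)*(-27976644/49) = -6994161/49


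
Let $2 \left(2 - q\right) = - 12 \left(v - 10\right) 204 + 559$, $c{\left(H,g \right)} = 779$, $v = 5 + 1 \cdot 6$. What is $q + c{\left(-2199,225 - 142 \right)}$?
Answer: $\frac{3451}{2} \approx 1725.5$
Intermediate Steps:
$v = 11$ ($v = 5 + 6 = 11$)
$q = \frac{1893}{2}$ ($q = 2 - \frac{- 12 \left(11 - 10\right) 204 + 559}{2} = 2 - \frac{\left(-12\right) 1 \cdot 204 + 559}{2} = 2 - \frac{\left(-12\right) 204 + 559}{2} = 2 - \frac{-2448 + 559}{2} = 2 - - \frac{1889}{2} = 2 + \frac{1889}{2} = \frac{1893}{2} \approx 946.5$)
$q + c{\left(-2199,225 - 142 \right)} = \frac{1893}{2} + 779 = \frac{3451}{2}$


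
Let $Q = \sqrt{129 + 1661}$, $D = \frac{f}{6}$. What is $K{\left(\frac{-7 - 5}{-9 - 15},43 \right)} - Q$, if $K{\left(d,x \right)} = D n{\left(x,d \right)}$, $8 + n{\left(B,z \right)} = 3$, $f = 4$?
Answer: $- \frac{10}{3} - \sqrt{1790} \approx -45.642$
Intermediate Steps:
$D = \frac{2}{3}$ ($D = \frac{4}{6} = 4 \cdot \frac{1}{6} = \frac{2}{3} \approx 0.66667$)
$n{\left(B,z \right)} = -5$ ($n{\left(B,z \right)} = -8 + 3 = -5$)
$Q = \sqrt{1790} \approx 42.308$
$K{\left(d,x \right)} = - \frac{10}{3}$ ($K{\left(d,x \right)} = \frac{2}{3} \left(-5\right) = - \frac{10}{3}$)
$K{\left(\frac{-7 - 5}{-9 - 15},43 \right)} - Q = - \frac{10}{3} - \sqrt{1790}$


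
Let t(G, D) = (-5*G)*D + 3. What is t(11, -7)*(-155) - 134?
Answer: -60274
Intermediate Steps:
t(G, D) = 3 - 5*D*G (t(G, D) = -5*D*G + 3 = 3 - 5*D*G)
t(11, -7)*(-155) - 134 = (3 - 5*(-7)*11)*(-155) - 134 = (3 + 385)*(-155) - 134 = 388*(-155) - 134 = -60140 - 134 = -60274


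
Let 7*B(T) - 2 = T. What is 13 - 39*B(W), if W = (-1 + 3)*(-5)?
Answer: 403/7 ≈ 57.571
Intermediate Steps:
W = -10 (W = 2*(-5) = -10)
B(T) = 2/7 + T/7
13 - 39*B(W) = 13 - 39*(2/7 + (1/7)*(-10)) = 13 - 39*(2/7 - 10/7) = 13 - 39*(-8/7) = 13 + 312/7 = 403/7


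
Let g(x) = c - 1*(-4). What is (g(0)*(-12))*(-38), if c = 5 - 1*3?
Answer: 2736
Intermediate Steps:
c = 2 (c = 5 - 3 = 2)
g(x) = 6 (g(x) = 2 - 1*(-4) = 2 + 4 = 6)
(g(0)*(-12))*(-38) = (6*(-12))*(-38) = -72*(-38) = 2736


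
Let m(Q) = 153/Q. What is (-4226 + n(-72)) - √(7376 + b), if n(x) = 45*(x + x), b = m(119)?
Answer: -10706 - √361487/7 ≈ -10792.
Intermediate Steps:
b = 9/7 (b = 153/119 = 153*(1/119) = 9/7 ≈ 1.2857)
n(x) = 90*x (n(x) = 45*(2*x) = 90*x)
(-4226 + n(-72)) - √(7376 + b) = (-4226 + 90*(-72)) - √(7376 + 9/7) = (-4226 - 6480) - √(51641/7) = -10706 - √361487/7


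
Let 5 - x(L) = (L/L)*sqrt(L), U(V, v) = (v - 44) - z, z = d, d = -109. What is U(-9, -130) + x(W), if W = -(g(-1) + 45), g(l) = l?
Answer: -60 - 2*I*sqrt(11) ≈ -60.0 - 6.6332*I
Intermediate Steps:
z = -109
U(V, v) = 65 + v (U(V, v) = (v - 44) - 1*(-109) = (-44 + v) + 109 = 65 + v)
W = -44 (W = -(-1 + 45) = -1*44 = -44)
x(L) = 5 - sqrt(L) (x(L) = 5 - L/L*sqrt(L) = 5 - sqrt(L))
U(-9, -130) + x(W) = (65 - 130) + (5 - sqrt(-44)) = -65 + (5 - 2*I*sqrt(11)) = -60 - 2*I*sqrt(11)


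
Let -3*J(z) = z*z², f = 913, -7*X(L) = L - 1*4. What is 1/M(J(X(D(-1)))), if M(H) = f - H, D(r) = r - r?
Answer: 1029/939541 ≈ 0.0010952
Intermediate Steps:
D(r) = 0
X(L) = 4/7 - L/7 (X(L) = -(L - 1*4)/7 = -(L - 4)/7 = -(-4 + L)/7 = 4/7 - L/7)
J(z) = -z³/3 (J(z) = -z*z²/3 = -z³/3)
M(H) = 913 - H
1/M(J(X(D(-1)))) = 1/(913 - (-1)*(4/7 - ⅐*0)³/3) = 1/(913 - (-1)*(4/7 + 0)³/3) = 1/(913 - (-1)*(4/7)³/3) = 1/(913 - (-1)*64/(3*343)) = 1/(913 - 1*(-64/1029)) = 1/(913 + 64/1029) = 1/(939541/1029) = 1029/939541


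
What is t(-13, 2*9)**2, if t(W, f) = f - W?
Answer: 961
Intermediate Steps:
t(-13, 2*9)**2 = (2*9 - 1*(-13))**2 = (18 + 13)**2 = 31**2 = 961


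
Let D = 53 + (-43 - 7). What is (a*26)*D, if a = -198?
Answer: -15444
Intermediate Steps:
D = 3 (D = 53 - 50 = 3)
(a*26)*D = -198*26*3 = -5148*3 = -15444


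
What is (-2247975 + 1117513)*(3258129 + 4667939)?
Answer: -8960118683416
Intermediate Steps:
(-2247975 + 1117513)*(3258129 + 4667939) = -1130462*7926068 = -8960118683416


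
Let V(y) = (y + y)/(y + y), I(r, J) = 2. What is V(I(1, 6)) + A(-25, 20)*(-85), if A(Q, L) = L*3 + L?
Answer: -6799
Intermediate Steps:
V(y) = 1 (V(y) = (2*y)/((2*y)) = (2*y)*(1/(2*y)) = 1)
A(Q, L) = 4*L (A(Q, L) = 3*L + L = 4*L)
V(I(1, 6)) + A(-25, 20)*(-85) = 1 + (4*20)*(-85) = 1 + 80*(-85) = 1 - 6800 = -6799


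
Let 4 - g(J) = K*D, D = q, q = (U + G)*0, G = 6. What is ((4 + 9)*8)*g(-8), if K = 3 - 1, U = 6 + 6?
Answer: 416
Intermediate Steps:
U = 12
K = 2
q = 0 (q = (12 + 6)*0 = 18*0 = 0)
D = 0
g(J) = 4 (g(J) = 4 - 2*0 = 4 - 1*0 = 4 + 0 = 4)
((4 + 9)*8)*g(-8) = ((4 + 9)*8)*4 = (13*8)*4 = 104*4 = 416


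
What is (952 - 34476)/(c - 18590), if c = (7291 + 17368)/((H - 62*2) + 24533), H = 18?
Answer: 28237612/15657699 ≈ 1.8034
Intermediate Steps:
c = 24659/24427 (c = (7291 + 17368)/((18 - 62*2) + 24533) = 24659/((18 - 124) + 24533) = 24659/(-106 + 24533) = 24659/24427 ≈ 1.0095)
(952 - 34476)/(c - 18590) = (952 - 34476)/(24659/24427 - 18590) = -33524/(-454073271/24427) = -33524*(-24427/454073271) = 28237612/15657699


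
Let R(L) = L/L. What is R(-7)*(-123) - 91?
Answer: -214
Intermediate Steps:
R(L) = 1
R(-7)*(-123) - 91 = 1*(-123) - 91 = -123 - 91 = -214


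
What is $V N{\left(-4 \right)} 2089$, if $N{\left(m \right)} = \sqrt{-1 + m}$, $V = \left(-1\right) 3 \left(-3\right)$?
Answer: $18801 i \sqrt{5} \approx 42040.0 i$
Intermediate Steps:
$V = 9$ ($V = \left(-3\right) \left(-3\right) = 9$)
$V N{\left(-4 \right)} 2089 = 9 \sqrt{-1 - 4} \cdot 2089 = 9 \sqrt{-5} \cdot 2089 = 9 i \sqrt{5} \cdot 2089 = 18801 i \sqrt{5}$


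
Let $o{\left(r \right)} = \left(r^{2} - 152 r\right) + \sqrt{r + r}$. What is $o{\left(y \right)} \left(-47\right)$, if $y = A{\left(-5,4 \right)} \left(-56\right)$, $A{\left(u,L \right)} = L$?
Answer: $-3958528 - 376 i \sqrt{7} \approx -3.9585 \cdot 10^{6} - 994.8 i$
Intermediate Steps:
$y = -224$ ($y = 4 \left(-56\right) = -224$)
$o{\left(r \right)} = r^{2} - 152 r + \sqrt{2} \sqrt{r}$ ($o{\left(r \right)} = \left(r^{2} - 152 r\right) + \sqrt{2 r} = \left(r^{2} - 152 r\right) + \sqrt{2} \sqrt{r} = r^{2} - 152 r + \sqrt{2} \sqrt{r}$)
$o{\left(y \right)} \left(-47\right) = \left(\left(-224\right)^{2} - -34048 + \sqrt{2} \sqrt{-224}\right) \left(-47\right) = \left(50176 + 34048 + \sqrt{2} \cdot 4 i \sqrt{14}\right) \left(-47\right) = \left(50176 + 34048 + 8 i \sqrt{7}\right) \left(-47\right) = \left(84224 + 8 i \sqrt{7}\right) \left(-47\right) = -3958528 - 376 i \sqrt{7}$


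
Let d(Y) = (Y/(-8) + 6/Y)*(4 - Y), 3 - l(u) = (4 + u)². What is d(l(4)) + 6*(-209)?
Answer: -373207/488 ≈ -764.77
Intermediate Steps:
l(u) = 3 - (4 + u)²
d(Y) = (4 - Y)*(6/Y - Y/8) (d(Y) = (Y*(-⅛) + 6/Y)*(4 - Y) = (-Y/8 + 6/Y)*(4 - Y) = (6/Y - Y/8)*(4 - Y) = (4 - Y)*(6/Y - Y/8))
d(l(4)) + 6*(-209) = (-6 + 24/(3 - (4 + 4)²) - (3 - (4 + 4)²)/2 + (3 - (4 + 4)²)²/8) + 6*(-209) = (-6 + 24/(3 - 1*8²) - (3 - 1*8²)/2 + (3 - 1*8²)²/8) - 1254 = (-6 + 24/(3 - 1*64) - (3 - 1*64)/2 + (3 - 1*64)²/8) - 1254 = (-6 + 24/(3 - 64) - (3 - 64)/2 + (3 - 64)²/8) - 1254 = (-6 + 24/(-61) - ½*(-61) + (⅛)*(-61)²) - 1254 = (-6 + 24*(-1/61) + 61/2 + (⅛)*3721) - 1254 = (-6 - 24/61 + 61/2 + 3721/8) - 1254 = 238745/488 - 1254 = -373207/488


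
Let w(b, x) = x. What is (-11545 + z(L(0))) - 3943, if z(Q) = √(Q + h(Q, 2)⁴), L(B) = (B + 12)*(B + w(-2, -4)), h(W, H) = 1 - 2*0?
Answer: -15488 + I*√47 ≈ -15488.0 + 6.8557*I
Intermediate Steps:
h(W, H) = 1 (h(W, H) = 1 + 0 = 1)
L(B) = (-4 + B)*(12 + B) (L(B) = (B + 12)*(B - 4) = (12 + B)*(-4 + B) = (-4 + B)*(12 + B))
z(Q) = √(1 + Q) (z(Q) = √(Q + 1⁴) = √(Q + 1) = √(1 + Q))
(-11545 + z(L(0))) - 3943 = (-11545 + √(1 + (-48 + 0² + 8*0))) - 3943 = (-11545 + √(1 + (-48 + 0 + 0))) - 3943 = (-11545 + √(1 - 48)) - 3943 = (-11545 + √(-47)) - 3943 = (-11545 + I*√47) - 3943 = -15488 + I*√47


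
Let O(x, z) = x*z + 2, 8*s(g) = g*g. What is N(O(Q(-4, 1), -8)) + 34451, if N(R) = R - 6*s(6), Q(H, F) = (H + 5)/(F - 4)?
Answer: 103286/3 ≈ 34429.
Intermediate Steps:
s(g) = g²/8 (s(g) = (g*g)/8 = g²/8)
Q(H, F) = (5 + H)/(-4 + F)
O(x, z) = 2 + x*z
N(R) = -27 + R (N(R) = R - 3*6²/4 = R - 3*36/4 = R - 6*9/2 = R - 27 = -27 + R)
N(O(Q(-4, 1), -8)) + 34451 = (-27 + (2 + ((5 - 4)/(-4 + 1))*(-8))) + 34451 = (-27 + (2 + (1/(-3))*(-8))) + 34451 = (-27 + (2 - ⅓*1*(-8))) + 34451 = (-27 + (2 - ⅓*(-8))) + 34451 = (-27 + (2 + 8/3)) + 34451 = (-27 + 14/3) + 34451 = -67/3 + 34451 = 103286/3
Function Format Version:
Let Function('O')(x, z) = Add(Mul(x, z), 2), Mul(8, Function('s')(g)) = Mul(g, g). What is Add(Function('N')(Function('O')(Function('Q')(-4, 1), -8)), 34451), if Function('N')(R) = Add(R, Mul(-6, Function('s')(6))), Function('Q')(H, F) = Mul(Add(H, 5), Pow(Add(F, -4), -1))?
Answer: Rational(103286, 3) ≈ 34429.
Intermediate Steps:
Function('s')(g) = Mul(Rational(1, 8), Pow(g, 2)) (Function('s')(g) = Mul(Rational(1, 8), Mul(g, g)) = Mul(Rational(1, 8), Pow(g, 2)))
Function('Q')(H, F) = Mul(Pow(Add(-4, F), -1), Add(5, H)) (Function('Q')(H, F) = Mul(Add(5, H), Pow(Add(-4, F), -1)) = Mul(Pow(Add(-4, F), -1), Add(5, H)))
Function('O')(x, z) = Add(2, Mul(x, z))
Function('N')(R) = Add(-27, R) (Function('N')(R) = Add(R, Mul(-6, Mul(Rational(1, 8), Pow(6, 2)))) = Add(R, Mul(-6, Mul(Rational(1, 8), 36))) = Add(R, Mul(-6, Rational(9, 2))) = Add(R, -27) = Add(-27, R))
Add(Function('N')(Function('O')(Function('Q')(-4, 1), -8)), 34451) = Add(Add(-27, Add(2, Mul(Mul(Pow(Add(-4, 1), -1), Add(5, -4)), -8))), 34451) = Add(Add(-27, Add(2, Mul(Mul(Pow(-3, -1), 1), -8))), 34451) = Add(Add(-27, Add(2, Mul(Mul(Rational(-1, 3), 1), -8))), 34451) = Add(Add(-27, Add(2, Mul(Rational(-1, 3), -8))), 34451) = Add(Add(-27, Add(2, Rational(8, 3))), 34451) = Add(Add(-27, Rational(14, 3)), 34451) = Add(Rational(-67, 3), 34451) = Rational(103286, 3)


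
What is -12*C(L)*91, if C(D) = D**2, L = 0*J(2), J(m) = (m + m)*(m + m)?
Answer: 0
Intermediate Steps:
J(m) = 4*m**2 (J(m) = (2*m)*(2*m) = 4*m**2)
L = 0 (L = 0*(4*2**2) = 0*(4*4) = 0*16 = 0)
-12*C(L)*91 = -12*0**2*91 = -12*0*91 = 0*91 = 0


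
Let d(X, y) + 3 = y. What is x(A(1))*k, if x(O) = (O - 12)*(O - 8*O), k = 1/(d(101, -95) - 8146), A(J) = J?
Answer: -77/8244 ≈ -0.0093401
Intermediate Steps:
d(X, y) = -3 + y
k = -1/8244 (k = 1/((-3 - 95) - 8146) = 1/(-98 - 8146) = 1/(-8244) = -1/8244 ≈ -0.00012130)
x(O) = -7*O*(-12 + O) (x(O) = (-12 + O)*(-7*O) = -7*O*(-12 + O))
x(A(1))*k = (7*1*(12 - 1*1))*(-1/8244) = (7*1*(12 - 1))*(-1/8244) = (7*1*11)*(-1/8244) = 77*(-1/8244) = -77/8244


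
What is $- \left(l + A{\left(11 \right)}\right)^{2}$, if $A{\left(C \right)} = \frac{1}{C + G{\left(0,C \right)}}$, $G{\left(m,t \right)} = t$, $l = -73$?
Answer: $- \frac{2576025}{484} \approx -5322.4$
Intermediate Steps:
$A{\left(C \right)} = \frac{1}{2 C}$ ($A{\left(C \right)} = \frac{1}{C + C} = \frac{1}{2 C}$)
$- \left(l + A{\left(11 \right)}\right)^{2} = - \left(-73 + \frac{1}{2 \cdot 11}\right)^{2} = - \left(-73 + \frac{1}{2} \cdot \frac{1}{11}\right)^{2} = - \left(-73 + \frac{1}{22}\right)^{2} = - \left(- \frac{1605}{22}\right)^{2} = \left(-1\right) \frac{2576025}{484} = - \frac{2576025}{484}$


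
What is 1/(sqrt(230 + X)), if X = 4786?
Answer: sqrt(1254)/2508 ≈ 0.014120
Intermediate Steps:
1/(sqrt(230 + X)) = 1/(sqrt(230 + 4786)) = 1/(sqrt(5016)) = 1/(2*sqrt(1254)) = sqrt(1254)/2508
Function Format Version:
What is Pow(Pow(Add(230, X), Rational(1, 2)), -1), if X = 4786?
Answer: Mul(Rational(1, 2508), Pow(1254, Rational(1, 2))) ≈ 0.014120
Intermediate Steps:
Pow(Pow(Add(230, X), Rational(1, 2)), -1) = Pow(Pow(Add(230, 4786), Rational(1, 2)), -1) = Pow(Pow(5016, Rational(1, 2)), -1) = Pow(Mul(2, Pow(1254, Rational(1, 2))), -1) = Mul(Rational(1, 2508), Pow(1254, Rational(1, 2)))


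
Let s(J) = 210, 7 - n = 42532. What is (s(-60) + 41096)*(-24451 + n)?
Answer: -2766510656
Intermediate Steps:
n = -42525 (n = 7 - 1*42532 = 7 - 42532 = -42525)
(s(-60) + 41096)*(-24451 + n) = (210 + 41096)*(-24451 - 42525) = 41306*(-66976) = -2766510656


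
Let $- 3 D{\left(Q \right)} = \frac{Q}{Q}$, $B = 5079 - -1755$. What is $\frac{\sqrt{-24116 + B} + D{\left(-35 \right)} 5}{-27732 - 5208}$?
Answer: $\frac{1}{19764} - \frac{i \sqrt{17282}}{32940} \approx 5.0597 \cdot 10^{-5} - 0.0039909 i$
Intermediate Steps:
$B = 6834$ ($B = 5079 + 1755 = 6834$)
$D{\left(Q \right)} = - \frac{1}{3}$ ($D{\left(Q \right)} = - \frac{Q \frac{1}{Q}}{3} = \left(- \frac{1}{3}\right) 1 = - \frac{1}{3}$)
$\frac{\sqrt{-24116 + B} + D{\left(-35 \right)} 5}{-27732 - 5208} = \frac{\sqrt{-24116 + 6834} - \frac{5}{3}}{-27732 - 5208} = \frac{\sqrt{-17282} - \frac{5}{3}}{-32940} = \left(i \sqrt{17282} - \frac{5}{3}\right) \left(- \frac{1}{32940}\right) = \left(- \frac{5}{3} + i \sqrt{17282}\right) \left(- \frac{1}{32940}\right) = \frac{1}{19764} - \frac{i \sqrt{17282}}{32940}$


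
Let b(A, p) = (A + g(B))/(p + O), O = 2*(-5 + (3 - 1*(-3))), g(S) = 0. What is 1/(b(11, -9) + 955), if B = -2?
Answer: 7/6674 ≈ 0.0010488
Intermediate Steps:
O = 2 (O = 2*(-5 + (3 + 3)) = 2*(-5 + 6) = 2*1 = 2)
b(A, p) = A/(2 + p) (b(A, p) = (A + 0)/(p + 2) = A/(2 + p))
1/(b(11, -9) + 955) = 1/(11/(2 - 9) + 955) = 1/(11/(-7) + 955) = 1/(11*(-⅐) + 955) = 1/(-11/7 + 955) = 1/(6674/7) = 7/6674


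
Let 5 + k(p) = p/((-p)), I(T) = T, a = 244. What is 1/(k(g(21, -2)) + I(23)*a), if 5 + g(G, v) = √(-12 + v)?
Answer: 1/5606 ≈ 0.00017838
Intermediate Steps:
g(G, v) = -5 + √(-12 + v)
k(p) = -6 (k(p) = -5 + p/((-p)) = -5 + p*(-1/p) = -5 - 1 = -6)
1/(k(g(21, -2)) + I(23)*a) = 1/(-6 + 23*244) = 1/(-6 + 5612) = 1/5606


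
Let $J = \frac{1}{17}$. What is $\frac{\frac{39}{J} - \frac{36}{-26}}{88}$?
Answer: $\frac{8637}{1144} \approx 7.5498$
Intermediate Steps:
$J = \frac{1}{17} \approx 0.058824$
$\frac{\frac{39}{J} - \frac{36}{-26}}{88} = \frac{39 \frac{1}{\frac{1}{17}} - \frac{36}{-26}}{88} = \left(39 \cdot 17 - - \frac{18}{13}\right) \frac{1}{88} = \left(663 + \frac{18}{13}\right) \frac{1}{88} = \frac{8637}{13} \cdot \frac{1}{88} = \frac{8637}{1144}$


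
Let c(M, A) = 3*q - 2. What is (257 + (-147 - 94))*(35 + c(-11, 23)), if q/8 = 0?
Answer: 528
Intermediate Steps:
q = 0 (q = 8*0 = 0)
c(M, A) = -2 (c(M, A) = 3*0 - 2 = 0 - 2 = -2)
(257 + (-147 - 94))*(35 + c(-11, 23)) = (257 + (-147 - 94))*(35 - 2) = (257 - 241)*33 = 16*33 = 528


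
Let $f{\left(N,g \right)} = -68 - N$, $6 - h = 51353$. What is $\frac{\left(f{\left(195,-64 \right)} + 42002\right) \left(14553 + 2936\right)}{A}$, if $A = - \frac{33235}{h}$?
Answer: $\frac{37481942680737}{33235} \approx 1.1278 \cdot 10^{9}$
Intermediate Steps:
$h = -51347$ ($h = 6 - 51353 = -51347$)
$A = \frac{33235}{51347}$ ($A = - \frac{33235}{-51347} = \left(-33235\right) \left(- \frac{1}{51347}\right) = \frac{33235}{51347} \approx 0.64726$)
$\frac{\left(f{\left(195,-64 \right)} + 42002\right) \left(14553 + 2936\right)}{A} = \frac{\left(\left(-68 - 195\right) + 42002\right) \left(14553 + 2936\right)}{\frac{33235}{51347}} = \left(\left(-68 - 195\right) + 42002\right) 17489 \cdot \frac{51347}{33235} = \left(-263 + 42002\right) 17489 \cdot \frac{51347}{33235} = 41739 \cdot 17489 \cdot \frac{51347}{33235} = 729973371 \cdot \frac{51347}{33235} = \frac{37481942680737}{33235}$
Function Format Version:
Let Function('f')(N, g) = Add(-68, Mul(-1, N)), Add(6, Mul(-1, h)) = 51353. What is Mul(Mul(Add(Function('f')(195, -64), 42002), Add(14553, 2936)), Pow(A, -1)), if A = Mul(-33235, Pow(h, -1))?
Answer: Rational(37481942680737, 33235) ≈ 1.1278e+9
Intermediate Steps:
h = -51347 (h = Add(6, Mul(-1, 51353)) = Add(6, -51353) = -51347)
A = Rational(33235, 51347) (A = Mul(-33235, Pow(-51347, -1)) = Mul(-33235, Rational(-1, 51347)) = Rational(33235, 51347) ≈ 0.64726)
Mul(Mul(Add(Function('f')(195, -64), 42002), Add(14553, 2936)), Pow(A, -1)) = Mul(Mul(Add(Add(-68, Mul(-1, 195)), 42002), Add(14553, 2936)), Pow(Rational(33235, 51347), -1)) = Mul(Mul(Add(Add(-68, -195), 42002), 17489), Rational(51347, 33235)) = Mul(Mul(Add(-263, 42002), 17489), Rational(51347, 33235)) = Mul(Mul(41739, 17489), Rational(51347, 33235)) = Mul(729973371, Rational(51347, 33235)) = Rational(37481942680737, 33235)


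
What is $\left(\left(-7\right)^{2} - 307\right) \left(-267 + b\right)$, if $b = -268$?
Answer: $138030$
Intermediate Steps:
$\left(\left(-7\right)^{2} - 307\right) \left(-267 + b\right) = \left(\left(-7\right)^{2} - 307\right) \left(-267 - 268\right) = \left(49 - 307\right) \left(-535\right) = \left(-258\right) \left(-535\right) = 138030$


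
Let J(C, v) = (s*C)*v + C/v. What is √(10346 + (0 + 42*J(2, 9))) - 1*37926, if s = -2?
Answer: -37926 + √79590/3 ≈ -37832.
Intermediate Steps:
J(C, v) = C/v - 2*C*v (J(C, v) = (-2*C)*v + C/v = -2*C*v + C/v = C/v - 2*C*v)
√(10346 + (0 + 42*J(2, 9))) - 1*37926 = √(10346 + (0 + 42*(2/9 - 2*2*9))) - 1*37926 = √(10346 + (0 + 42*(2*(⅑) - 36))) - 37926 = √(10346 + (0 + 42*(2/9 - 36))) - 37926 = √(10346 + (0 + 42*(-322/9))) - 37926 = √(10346 + (0 - 4508/3)) - 37926 = √(10346 - 4508/3) - 37926 = √(26530/3) - 37926 = √79590/3 - 37926 = -37926 + √79590/3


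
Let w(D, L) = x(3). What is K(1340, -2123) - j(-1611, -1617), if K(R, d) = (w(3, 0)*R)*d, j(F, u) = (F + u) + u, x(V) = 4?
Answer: -11374435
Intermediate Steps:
w(D, L) = 4
j(F, u) = F + 2*u
K(R, d) = 4*R*d (K(R, d) = (4*R)*d = 4*R*d)
K(1340, -2123) - j(-1611, -1617) = 4*1340*(-2123) - (-1611 + 2*(-1617)) = -11379280 - (-1611 - 3234) = -11379280 - 1*(-4845) = -11379280 + 4845 = -11374435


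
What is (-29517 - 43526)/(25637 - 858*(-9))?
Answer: -73043/33359 ≈ -2.1896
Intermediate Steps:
(-29517 - 43526)/(25637 - 858*(-9)) = -73043/(25637 + 7722) = -73043/33359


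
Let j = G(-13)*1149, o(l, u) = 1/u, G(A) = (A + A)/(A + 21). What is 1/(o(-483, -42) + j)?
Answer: -84/313679 ≈ -0.00026779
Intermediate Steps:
G(A) = 2*A/(21 + A) (G(A) = (2*A)/(21 + A) = 2*A/(21 + A))
j = -14937/4 (j = (2*(-13)/(21 - 13))*1149 = (2*(-13)/8)*1149 = (2*(-13)*(⅛))*1149 = -13/4*1149 = -14937/4 ≈ -3734.3)
1/(o(-483, -42) + j) = 1/(1/(-42) - 14937/4) = 1/(-1/42 - 14937/4) = 1/(-313679/84) = -84/313679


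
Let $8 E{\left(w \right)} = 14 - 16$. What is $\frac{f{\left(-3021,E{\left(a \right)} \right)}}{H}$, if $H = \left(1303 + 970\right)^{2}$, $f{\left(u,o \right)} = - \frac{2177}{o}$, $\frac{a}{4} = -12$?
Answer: $\frac{8708}{5166529} \approx 0.0016855$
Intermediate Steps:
$a = -48$ ($a = 4 \left(-12\right) = -48$)
$E{\left(w \right)} = - \frac{1}{4}$ ($E{\left(w \right)} = \frac{14 - 16}{8} = \frac{1}{8} \left(-2\right) = - \frac{1}{4}$)
$H = 5166529$ ($H = 2273^{2} = 5166529$)
$\frac{f{\left(-3021,E{\left(a \right)} \right)}}{H} = \frac{\left(-2177\right) \frac{1}{- \frac{1}{4}}}{5166529} = \left(-2177\right) \left(-4\right) \frac{1}{5166529} = 8708 \cdot \frac{1}{5166529} = \frac{8708}{5166529}$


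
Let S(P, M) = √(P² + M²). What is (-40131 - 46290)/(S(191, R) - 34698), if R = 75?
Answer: 1499317929/601954549 + 86421*√42106/1203909098 ≈ 2.5055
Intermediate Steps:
S(P, M) = √(M² + P²)
(-40131 - 46290)/(S(191, R) - 34698) = (-40131 - 46290)/(√(75² + 191²) - 34698) = -86421/(√(5625 + 36481) - 34698) = -86421/(√42106 - 34698) = -86421/(-34698 + √42106)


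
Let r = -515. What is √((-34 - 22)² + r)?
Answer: √2621 ≈ 51.196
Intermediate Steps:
√((-34 - 22)² + r) = √((-34 - 22)² - 515) = √((-56)² - 515) = √(3136 - 515) = √2621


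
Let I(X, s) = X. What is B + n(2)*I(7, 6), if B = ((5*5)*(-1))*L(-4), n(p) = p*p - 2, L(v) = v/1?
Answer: 114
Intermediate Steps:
L(v) = v (L(v) = v*1 = v)
n(p) = -2 + p² (n(p) = p² - 2 = -2 + p²)
B = 100 (B = ((5*5)*(-1))*(-4) = (25*(-1))*(-4) = -25*(-4) = 100)
B + n(2)*I(7, 6) = 100 + (-2 + 2²)*7 = 100 + (-2 + 4)*7 = 100 + 2*7 = 100 + 14 = 114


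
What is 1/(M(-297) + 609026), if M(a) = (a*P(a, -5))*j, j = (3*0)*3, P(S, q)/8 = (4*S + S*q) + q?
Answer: 1/609026 ≈ 1.6420e-6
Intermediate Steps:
P(S, q) = 8*q + 32*S + 8*S*q (P(S, q) = 8*((4*S + S*q) + q) = 8*(q + 4*S + S*q) = 8*q + 32*S + 8*S*q)
j = 0 (j = 0*3 = 0)
M(a) = 0 (M(a) = (a*(8*(-5) + 32*a + 8*a*(-5)))*0 = (a*(-40 + 32*a - 40*a))*0 = (a*(-40 - 8*a))*0 = 0)
1/(M(-297) + 609026) = 1/(0 + 609026) = 1/609026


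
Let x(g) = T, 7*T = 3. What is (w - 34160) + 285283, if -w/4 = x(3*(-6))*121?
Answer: 1756409/7 ≈ 2.5092e+5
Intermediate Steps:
T = 3/7 (T = (⅐)*3 = 3/7 ≈ 0.42857)
x(g) = 3/7
w = -1452/7 (w = -12*121/7 = -4*363/7 = -1452/7 ≈ -207.43)
(w - 34160) + 285283 = (-1452/7 - 34160) + 285283 = -240572/7 + 285283 = 1756409/7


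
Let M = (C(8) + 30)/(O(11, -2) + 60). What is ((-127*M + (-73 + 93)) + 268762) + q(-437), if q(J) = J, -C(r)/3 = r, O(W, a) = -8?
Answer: 6976589/26 ≈ 2.6833e+5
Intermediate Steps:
C(r) = -3*r
M = 3/26 (M = (-3*8 + 30)/(-8 + 60) = (-24 + 30)/52 = 6*(1/52) = 3/26 ≈ 0.11538)
((-127*M + (-73 + 93)) + 268762) + q(-437) = ((-127*3/26 + (-73 + 93)) + 268762) - 437 = ((-381/26 + 20) + 268762) - 437 = (139/26 + 268762) - 437 = 6987951/26 - 437 = 6976589/26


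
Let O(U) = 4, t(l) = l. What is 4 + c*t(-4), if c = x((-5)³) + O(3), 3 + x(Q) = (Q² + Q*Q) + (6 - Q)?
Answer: -125524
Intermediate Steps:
x(Q) = 3 - Q + 2*Q² (x(Q) = -3 + ((Q² + Q*Q) + (6 - Q)) = -3 + ((Q² + Q²) + (6 - Q)) = -3 + (2*Q² + (6 - Q)) = -3 + (6 - Q + 2*Q²) = 3 - Q + 2*Q²)
c = 31382 (c = (3 - 1*(-5)³ + 2*((-5)³)²) + 4 = (3 - 1*(-125) + 2*(-125)²) + 4 = (3 + 125 + 2*15625) + 4 = (3 + 125 + 31250) + 4 = 31378 + 4 = 31382)
4 + c*t(-4) = 4 + 31382*(-4) = 4 - 125528 = -125524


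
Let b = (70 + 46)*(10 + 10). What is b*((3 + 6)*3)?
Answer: 62640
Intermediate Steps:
b = 2320 (b = 116*20 = 2320)
b*((3 + 6)*3) = 2320*((3 + 6)*3) = 2320*(9*3) = 2320*27 = 62640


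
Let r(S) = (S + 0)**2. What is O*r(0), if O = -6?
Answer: 0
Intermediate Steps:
r(S) = S**2
O*r(0) = -6*0**2 = -6*0 = 0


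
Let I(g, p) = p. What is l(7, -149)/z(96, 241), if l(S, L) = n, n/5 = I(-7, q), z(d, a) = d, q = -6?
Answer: -5/16 ≈ -0.31250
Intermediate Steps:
n = -30 (n = 5*(-6) = -30)
l(S, L) = -30
l(7, -149)/z(96, 241) = -30/96 = -30*1/96 = -5/16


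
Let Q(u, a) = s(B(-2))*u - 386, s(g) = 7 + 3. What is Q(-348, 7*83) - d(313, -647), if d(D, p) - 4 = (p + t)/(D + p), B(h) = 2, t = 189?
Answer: -646519/167 ≈ -3871.4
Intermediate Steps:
s(g) = 10
d(D, p) = 4 + (189 + p)/(D + p) (d(D, p) = 4 + (p + 189)/(D + p) = 4 + (189 + p)/(D + p))
Q(u, a) = -386 + 10*u (Q(u, a) = 10*u - 386 = -386 + 10*u)
Q(-348, 7*83) - d(313, -647) = (-386 + 10*(-348)) - (189 + 4*313 + 5*(-647))/(313 - 647) = (-386 - 3480) - (189 + 1252 - 3235)/(-334) = -3866 - (-1)*(-1794)/334 = -3866 - 1*897/167 = -3866 - 897/167 = -646519/167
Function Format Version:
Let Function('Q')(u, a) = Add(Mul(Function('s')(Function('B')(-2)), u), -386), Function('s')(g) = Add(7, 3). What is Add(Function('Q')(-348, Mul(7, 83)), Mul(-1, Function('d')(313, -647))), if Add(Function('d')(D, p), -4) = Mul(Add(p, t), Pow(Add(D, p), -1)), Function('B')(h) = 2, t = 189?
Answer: Rational(-646519, 167) ≈ -3871.4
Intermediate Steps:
Function('s')(g) = 10
Function('d')(D, p) = Add(4, Mul(Pow(Add(D, p), -1), Add(189, p))) (Function('d')(D, p) = Add(4, Mul(Add(p, 189), Pow(Add(D, p), -1))) = Add(4, Mul(Add(189, p), Pow(Add(D, p), -1))) = Add(4, Mul(Pow(Add(D, p), -1), Add(189, p))))
Function('Q')(u, a) = Add(-386, Mul(10, u)) (Function('Q')(u, a) = Add(Mul(10, u), -386) = Add(-386, Mul(10, u)))
Add(Function('Q')(-348, Mul(7, 83)), Mul(-1, Function('d')(313, -647))) = Add(Add(-386, Mul(10, -348)), Mul(-1, Mul(Pow(Add(313, -647), -1), Add(189, Mul(4, 313), Mul(5, -647))))) = Add(Add(-386, -3480), Mul(-1, Mul(Pow(-334, -1), Add(189, 1252, -3235)))) = Add(-3866, Mul(-1, Mul(Rational(-1, 334), -1794))) = Add(-3866, Mul(-1, Rational(897, 167))) = Add(-3866, Rational(-897, 167)) = Rational(-646519, 167)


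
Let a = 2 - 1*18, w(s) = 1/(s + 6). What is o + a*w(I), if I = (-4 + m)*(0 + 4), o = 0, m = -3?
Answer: 8/11 ≈ 0.72727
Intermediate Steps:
I = -28 (I = (-4 - 3)*(0 + 4) = -7*4 = -28)
w(s) = 1/(6 + s)
a = -16 (a = 2 - 18 = -16)
o + a*w(I) = 0 - 16/(6 - 28) = 0 - 16/(-22) = 0 - 16*(-1/22) = 0 + 8/11 = 8/11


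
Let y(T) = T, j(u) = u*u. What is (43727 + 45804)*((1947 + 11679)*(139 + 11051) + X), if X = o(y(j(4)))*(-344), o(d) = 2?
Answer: 13651172255812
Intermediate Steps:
j(u) = u²
X = -688 (X = 2*(-344) = -688)
(43727 + 45804)*((1947 + 11679)*(139 + 11051) + X) = (43727 + 45804)*((1947 + 11679)*(139 + 11051) - 688) = 89531*(13626*11190 - 688) = 89531*(152474940 - 688) = 89531*152474252 = 13651172255812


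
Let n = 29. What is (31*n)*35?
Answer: 31465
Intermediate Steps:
(31*n)*35 = (31*29)*35 = 899*35 = 31465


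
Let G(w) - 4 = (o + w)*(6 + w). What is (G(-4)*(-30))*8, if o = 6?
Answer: -1920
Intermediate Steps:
G(w) = 4 + (6 + w)² (G(w) = 4 + (6 + w)*(6 + w) = 4 + (6 + w)²)
(G(-4)*(-30))*8 = ((40 + (-4)² + 12*(-4))*(-30))*8 = ((40 + 16 - 48)*(-30))*8 = (8*(-30))*8 = -240*8 = -1920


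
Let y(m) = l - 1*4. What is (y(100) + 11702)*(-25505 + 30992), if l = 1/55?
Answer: 3530286417/55 ≈ 6.4187e+7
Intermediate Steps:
l = 1/55 ≈ 0.018182
y(m) = -219/55 (y(m) = 1/55 - 1*4 = 1/55 - 4 = -219/55)
(y(100) + 11702)*(-25505 + 30992) = (-219/55 + 11702)*(-25505 + 30992) = (643391/55)*5487 = 3530286417/55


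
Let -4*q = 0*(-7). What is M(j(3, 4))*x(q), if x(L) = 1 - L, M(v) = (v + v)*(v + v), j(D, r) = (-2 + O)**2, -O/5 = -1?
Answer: 324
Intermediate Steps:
O = 5 (O = -5*(-1) = 5)
j(D, r) = 9 (j(D, r) = (-2 + 5)**2 = 3**2 = 9)
q = 0 (q = -0*(-7) = -1/4*0 = 0)
M(v) = 4*v**2 (M(v) = (2*v)*(2*v) = 4*v**2)
M(j(3, 4))*x(q) = (4*9**2)*(1 - 1*0) = (4*81)*(1 + 0) = 324*1 = 324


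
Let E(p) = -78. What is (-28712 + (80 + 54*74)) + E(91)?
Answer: -24714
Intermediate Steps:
(-28712 + (80 + 54*74)) + E(91) = (-28712 + (80 + 54*74)) - 78 = (-28712 + (80 + 3996)) - 78 = (-28712 + 4076) - 78 = -24636 - 78 = -24714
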